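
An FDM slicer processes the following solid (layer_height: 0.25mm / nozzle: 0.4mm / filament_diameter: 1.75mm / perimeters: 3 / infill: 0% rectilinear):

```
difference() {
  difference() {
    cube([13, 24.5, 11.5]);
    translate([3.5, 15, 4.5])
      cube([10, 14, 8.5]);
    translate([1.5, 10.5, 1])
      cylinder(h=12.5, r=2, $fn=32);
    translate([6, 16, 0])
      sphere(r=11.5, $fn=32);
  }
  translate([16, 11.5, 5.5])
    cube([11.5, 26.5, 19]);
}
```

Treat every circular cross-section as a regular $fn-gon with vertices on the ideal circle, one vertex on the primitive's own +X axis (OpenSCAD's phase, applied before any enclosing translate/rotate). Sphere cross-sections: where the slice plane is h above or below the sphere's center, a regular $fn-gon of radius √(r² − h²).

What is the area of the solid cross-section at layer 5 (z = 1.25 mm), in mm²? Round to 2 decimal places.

At z = 1.25 mm: the cube is present — its section is the full 13×24.5 rectangle (area 318.50 mm²); the cube at (3.5, 15) is not intersected at this z (z outside [4.5, 13]); the r=2 cylinder at (1.5, 10.5) contributes a regular 32-gon of circumradius 2 (area = (32/2)·2.000²·sin(360°/32) = 12.49 mm²); the sphere at (6, 16): section is a regular 32-gon, circumradius = √(r²−h²) = √(11.5²−1.25²) = 11.432 (area = (32/2)·11.432²·sin(360°/32) = 407.93 mm²); After the difference (first − rest): starting from the 13×24.5 cube (318.50 mm²), the r=2 cylinder at (1.5, 10.5) partially overlaps it — only the 11.60 mm² overlap (of its 12.49 mm²) is removed, clipping the outline; the r=11.5 sphere at (6, 16) partially overlaps it — only the 238.38 mm² overlap (of its 407.93 mm²) is removed, clipping the outline — area = 68.52 mm²; the cube at (16, 11.5) does not reach this height (z outside [5.5, 24.5]); Subtracting the remaining from the first: none of the subtracted shapes is present at this height, so that combined region is unchanged — area = 68.52 mm². Overall, the cross-section is a single solid region. Net area = 68.52 mm².

68.52 mm²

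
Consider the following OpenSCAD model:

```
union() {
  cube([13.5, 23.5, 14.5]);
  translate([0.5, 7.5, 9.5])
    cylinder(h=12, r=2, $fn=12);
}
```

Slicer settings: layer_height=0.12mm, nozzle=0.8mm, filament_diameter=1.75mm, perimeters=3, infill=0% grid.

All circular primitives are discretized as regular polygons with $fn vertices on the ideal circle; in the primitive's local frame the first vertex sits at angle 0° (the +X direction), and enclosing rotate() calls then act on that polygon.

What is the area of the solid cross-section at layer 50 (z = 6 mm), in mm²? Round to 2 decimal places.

At z = 6 mm: the 13.5×23.5 cube contributes its full rectangle (area 317.25 mm²); the cylinder at (0.5, 7.5) does not reach this height (z outside [9.5, 21.5]); Combining (union): only the 13.5×23.5 cube is present, so the union is just that shape — area = 317.25 mm². Overall, the cross-section is a single solid region. Net area = 317.25 mm².

317.25 mm²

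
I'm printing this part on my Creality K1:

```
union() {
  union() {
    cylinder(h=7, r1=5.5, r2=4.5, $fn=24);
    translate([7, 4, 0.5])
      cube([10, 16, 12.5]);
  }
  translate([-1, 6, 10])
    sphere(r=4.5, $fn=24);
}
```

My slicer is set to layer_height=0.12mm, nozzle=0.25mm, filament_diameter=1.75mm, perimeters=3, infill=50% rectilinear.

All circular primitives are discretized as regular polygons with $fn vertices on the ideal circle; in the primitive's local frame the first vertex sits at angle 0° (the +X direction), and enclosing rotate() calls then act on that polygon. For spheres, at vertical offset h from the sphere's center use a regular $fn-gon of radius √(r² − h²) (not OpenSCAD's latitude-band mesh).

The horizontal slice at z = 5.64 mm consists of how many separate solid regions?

At z = 5.64 mm: the cone contributes a regular 24-gon of circumradius 4.694 (interpolated between r1=5.5 and r2=4.5 at t=0.806); the 10×16 cube at (7, 4) contributes its full rectangle; Taking the union: the 2 present regions are separate (no shared area or edge), so areas and boundary lengths simply add and each stays a separate island — 2 connected regions; the sphere at (-1, 6): section is a regular 24-gon, circumradius = √(r²−h²) = √(4.5²−4.36²) = 1.114; Taking the union: the 2 present regions are separate (no shared area or edge), so areas and boundary lengths simply add and each stays a separate island — 3 connected regions. The result has 3 disconnected regions.

3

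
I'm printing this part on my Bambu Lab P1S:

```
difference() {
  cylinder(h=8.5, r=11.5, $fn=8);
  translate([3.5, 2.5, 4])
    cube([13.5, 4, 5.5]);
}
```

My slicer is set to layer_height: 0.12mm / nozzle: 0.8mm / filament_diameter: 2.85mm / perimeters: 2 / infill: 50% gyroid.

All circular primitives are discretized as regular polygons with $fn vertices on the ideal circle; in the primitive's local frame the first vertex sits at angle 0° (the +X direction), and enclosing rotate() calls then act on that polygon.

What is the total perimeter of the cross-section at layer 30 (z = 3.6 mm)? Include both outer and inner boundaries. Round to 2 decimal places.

70.41 mm

At z = 3.6 mm: the cylinder: section is a regular 8-gon, circumradius r=11.5 (perimeter = 2·8·11.500·sin(180°/8) = 70.41 mm); the cube at (3.5, 2.5) does not reach this height (z outside [4, 9.5]); Subtracting the remaining from the first: none of the subtracted shapes is present at this height, so the r=11.5 cylinder is unchanged — boundary = 70.41 mm. Overall, the cross-section is a single solid region. Total boundary length (outer) = 70.41 mm.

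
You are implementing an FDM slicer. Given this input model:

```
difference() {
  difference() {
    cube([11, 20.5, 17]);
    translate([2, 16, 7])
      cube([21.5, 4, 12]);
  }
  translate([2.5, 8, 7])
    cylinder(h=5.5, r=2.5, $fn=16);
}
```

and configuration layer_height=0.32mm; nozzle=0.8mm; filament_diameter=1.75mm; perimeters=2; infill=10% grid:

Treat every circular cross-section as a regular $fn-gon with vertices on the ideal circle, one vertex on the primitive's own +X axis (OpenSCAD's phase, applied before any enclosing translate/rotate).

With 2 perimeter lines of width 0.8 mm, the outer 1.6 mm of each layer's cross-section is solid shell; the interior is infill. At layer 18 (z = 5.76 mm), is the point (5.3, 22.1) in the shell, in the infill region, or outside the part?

outside

At z = 5.76 mm: the cube is present — its section is the full 11×20.5 rectangle; the cube at (2, 16) does not reach this height (z outside [7, 19]); After the difference (first − rest): none of the subtracted shapes is present at this height, so the 11×20.5 cube is unchanged — 1 connected region; the cylinder at (2.5, 8) is absent (z outside [7, 12.5]); After the difference (first − rest): none of the subtracted shapes is present at this height, so the result so far is unchanged — 1 connected region. Overall, the cross-section is a single solid region. The nearest boundary edge runs (11.00, 20.50)→(0.00, 20.50); distance from the point to it = 1.60 mm. The point is not inside any of the regions above, so it lies outside the cross-section (1.60 mm from the nearest boundary).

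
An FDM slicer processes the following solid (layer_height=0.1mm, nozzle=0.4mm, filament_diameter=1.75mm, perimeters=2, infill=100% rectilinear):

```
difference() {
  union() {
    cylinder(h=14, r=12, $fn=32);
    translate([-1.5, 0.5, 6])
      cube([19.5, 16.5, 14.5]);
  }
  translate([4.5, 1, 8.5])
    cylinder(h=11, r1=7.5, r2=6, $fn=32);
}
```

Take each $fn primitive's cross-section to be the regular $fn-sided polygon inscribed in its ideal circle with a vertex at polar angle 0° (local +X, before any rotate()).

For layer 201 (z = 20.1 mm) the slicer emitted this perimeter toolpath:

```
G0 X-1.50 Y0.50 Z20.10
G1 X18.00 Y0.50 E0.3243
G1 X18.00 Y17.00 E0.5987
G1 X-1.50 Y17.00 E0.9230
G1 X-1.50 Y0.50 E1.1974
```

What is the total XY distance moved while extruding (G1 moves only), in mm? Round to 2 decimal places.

72.00 mm

Sum the Euclidean lengths of each G1 segment: total = 72.00 mm.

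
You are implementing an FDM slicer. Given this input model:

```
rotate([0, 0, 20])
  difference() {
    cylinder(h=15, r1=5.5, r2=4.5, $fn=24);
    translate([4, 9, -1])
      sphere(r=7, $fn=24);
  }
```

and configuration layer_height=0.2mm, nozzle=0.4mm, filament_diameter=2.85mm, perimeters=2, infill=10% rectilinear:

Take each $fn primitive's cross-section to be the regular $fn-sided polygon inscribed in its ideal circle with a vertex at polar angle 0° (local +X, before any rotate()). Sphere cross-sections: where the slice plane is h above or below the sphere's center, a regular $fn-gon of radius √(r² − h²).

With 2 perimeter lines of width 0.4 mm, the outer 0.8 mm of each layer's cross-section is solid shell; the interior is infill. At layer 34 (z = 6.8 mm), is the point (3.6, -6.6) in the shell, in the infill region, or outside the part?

At z = 6.8 mm: the cone (r1=5.5→r2=4.5) has section circumradius 5.047 here — a regular 24-gon; the sphere at (4, 9) is absent (|z−center|=7.800 > r=7); Subtracting the remaining from the first: none of the subtracted shapes is present at this height, so the cone is unchanged — 1 connected region; (whole slice rotated 20° about Z — lengths, areas and connectivity unchanged). Overall, the cross-section is a single solid region. Undo the 20° rotation: the query point maps to (1.126, -7.433) in the un-rotated model frame. The nearest boundary edge runs (-0.00, -5.05)→(1.31, -4.87); distance from the point to it = 2.51 mm. The point is not inside any of the regions above, so it lies outside the cross-section (2.51 mm from the nearest boundary).

outside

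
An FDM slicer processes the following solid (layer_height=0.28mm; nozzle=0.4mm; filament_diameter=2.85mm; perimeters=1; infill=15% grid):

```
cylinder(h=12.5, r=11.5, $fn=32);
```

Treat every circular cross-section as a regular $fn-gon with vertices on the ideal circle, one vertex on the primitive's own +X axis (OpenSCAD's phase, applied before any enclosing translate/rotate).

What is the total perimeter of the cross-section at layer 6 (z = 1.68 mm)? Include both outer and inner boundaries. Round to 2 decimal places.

At z = 1.68 mm: the r=11.5 cylinder contributes a regular 32-gon of circumradius 11.5 (perimeter = 2·32·11.500·sin(180°/32) = 72.14 mm). Overall, the cross-section is a single solid region. Total boundary length (outer) = 72.14 mm.

72.14 mm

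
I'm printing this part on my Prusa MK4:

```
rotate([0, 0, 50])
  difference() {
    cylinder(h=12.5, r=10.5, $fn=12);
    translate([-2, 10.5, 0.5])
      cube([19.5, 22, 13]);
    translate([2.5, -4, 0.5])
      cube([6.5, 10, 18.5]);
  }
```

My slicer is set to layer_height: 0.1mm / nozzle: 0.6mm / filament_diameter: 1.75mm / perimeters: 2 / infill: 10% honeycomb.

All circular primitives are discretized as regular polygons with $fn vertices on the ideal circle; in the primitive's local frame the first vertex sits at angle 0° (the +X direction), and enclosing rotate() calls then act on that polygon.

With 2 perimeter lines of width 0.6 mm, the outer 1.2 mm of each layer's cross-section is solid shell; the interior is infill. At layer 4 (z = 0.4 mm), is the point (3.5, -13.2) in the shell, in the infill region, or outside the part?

outside

At z = 0.4 mm: the r=10.5 cylinder gives a regular 12-gon of circumradius 10.5 (constant along its height); the cube at (-2, 10.5) is not intersected at this z (z outside [0.5, 13.5]); the cube at (2.5, -4) is absent (z outside [0.5, 19]); After the difference (first − rest): none of the subtracted shapes is present at this height, so the r=10.5 cylinder is unchanged — 1 connected region; (whole slice rotated 50° about Z — lengths, areas and connectivity unchanged). Overall, the cross-section is a single solid region. Undo the 50° rotation: the query point maps to (-7.862, -11.166) in the un-rotated model frame. The nearest boundary edge runs (-9.09, -5.25)→(-5.25, -9.09); distance from the point to it = 3.31 mm. The point is not inside any of the regions above, so it lies outside the cross-section (3.31 mm from the nearest boundary).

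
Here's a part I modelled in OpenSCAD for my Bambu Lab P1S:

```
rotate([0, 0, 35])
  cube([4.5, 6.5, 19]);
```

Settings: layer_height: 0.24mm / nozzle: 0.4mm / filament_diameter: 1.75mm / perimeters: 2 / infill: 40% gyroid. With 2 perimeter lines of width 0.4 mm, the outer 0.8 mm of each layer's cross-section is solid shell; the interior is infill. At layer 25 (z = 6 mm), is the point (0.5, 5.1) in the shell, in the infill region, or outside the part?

infill

At z = 6 mm: the 4.5×6.5 cube contributes its full rectangle; (rotated 35° about Z; rotation is an isometry so areas/perimeters/island counts are preserved). Overall, the cross-section is a single solid region. Undo the 35° rotation: the query point maps to (3.335, 3.891) in the un-rotated model frame. The nearest boundary edge runs (4.50, 0.00)→(4.50, 6.50); distance from the point to it = 1.17 mm. The point is inside the cross-section and 1.17 mm from the nearest boundary — more than the 0.8 mm shell width (2 × 0.4), so it's in the infill interior.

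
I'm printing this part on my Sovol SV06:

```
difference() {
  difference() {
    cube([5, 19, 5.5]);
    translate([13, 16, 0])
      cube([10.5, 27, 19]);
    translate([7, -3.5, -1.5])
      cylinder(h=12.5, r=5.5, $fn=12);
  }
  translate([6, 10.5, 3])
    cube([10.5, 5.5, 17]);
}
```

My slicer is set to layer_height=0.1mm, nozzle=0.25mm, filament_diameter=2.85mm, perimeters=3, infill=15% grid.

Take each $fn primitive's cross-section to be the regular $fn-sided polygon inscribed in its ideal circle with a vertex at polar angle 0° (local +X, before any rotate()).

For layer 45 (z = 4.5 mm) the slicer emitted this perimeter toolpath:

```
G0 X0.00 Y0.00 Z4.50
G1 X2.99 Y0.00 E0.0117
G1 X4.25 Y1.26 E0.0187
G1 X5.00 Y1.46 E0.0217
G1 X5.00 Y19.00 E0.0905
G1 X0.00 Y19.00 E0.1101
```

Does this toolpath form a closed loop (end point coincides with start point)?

no

Start point (G0): (0.00, 0.00). End point (last G1): the path does not return to the start — open.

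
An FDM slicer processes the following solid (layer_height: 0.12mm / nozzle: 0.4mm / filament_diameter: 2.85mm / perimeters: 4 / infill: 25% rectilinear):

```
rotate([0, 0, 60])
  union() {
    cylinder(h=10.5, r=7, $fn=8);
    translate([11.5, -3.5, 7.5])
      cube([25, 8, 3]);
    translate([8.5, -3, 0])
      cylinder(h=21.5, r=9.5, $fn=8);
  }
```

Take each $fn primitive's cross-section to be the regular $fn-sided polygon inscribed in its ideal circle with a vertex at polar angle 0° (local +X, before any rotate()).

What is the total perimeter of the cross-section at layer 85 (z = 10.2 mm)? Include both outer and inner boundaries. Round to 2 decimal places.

At z = 10.2 mm: the cylinder: section is a regular 8-gon, circumradius r=7 (perimeter = 2·8·7.000·sin(180°/8) = 42.86 mm); the 25×8 cube at (11.5, -3.5) contributes its full rectangle (perimeter 66.00 mm); the r=9.5 cylinder at (8.5, -3) contributes a regular 8-gon of circumradius 9.5 (perimeter = 2·8·9.500·sin(180°/8) = 58.17 mm); Combining (union): the regions partially overlap (shared area 98.02 mm²), so the edge portions inside another operand are dropped and the merged outline is re-measured after clipping — boundary = 110.81 mm; (rotated 60° about Z; rotation is an isometry so areas/perimeters/island counts are preserved). Overall, the cross-section is a single solid region. Total boundary length (outer) = 110.81 mm.

110.81 mm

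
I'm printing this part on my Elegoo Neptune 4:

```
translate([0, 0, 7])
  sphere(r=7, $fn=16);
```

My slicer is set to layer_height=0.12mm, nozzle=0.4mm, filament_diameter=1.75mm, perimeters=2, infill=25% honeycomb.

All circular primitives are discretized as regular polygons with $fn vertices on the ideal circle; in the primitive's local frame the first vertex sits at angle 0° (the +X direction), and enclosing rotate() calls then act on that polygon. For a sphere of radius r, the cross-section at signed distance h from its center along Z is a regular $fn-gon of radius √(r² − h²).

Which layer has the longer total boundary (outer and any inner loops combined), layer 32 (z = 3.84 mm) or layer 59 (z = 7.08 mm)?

Layer 32 (z = 3.84): the r=7 sphere contributes a regular 16-gon of circumradius √(7²−3.16²) = 6.246 (perimeter = 2·16·6.246·sin(180°/16) = 38.99 mm). So its perimeter = 38.99 mm. Layer 59 (z = 7.08): the sphere: section is a regular 16-gon, circumradius = √(r²−h²) = √(7²−0.08²) = 7.000 (perimeter = 2·16·7.000·sin(180°/16) = 43.70 mm). So its perimeter = 43.70 mm. Layer 59 is larger (43.70 vs 38.99 mm).

layer 59 (z = 7.08 mm)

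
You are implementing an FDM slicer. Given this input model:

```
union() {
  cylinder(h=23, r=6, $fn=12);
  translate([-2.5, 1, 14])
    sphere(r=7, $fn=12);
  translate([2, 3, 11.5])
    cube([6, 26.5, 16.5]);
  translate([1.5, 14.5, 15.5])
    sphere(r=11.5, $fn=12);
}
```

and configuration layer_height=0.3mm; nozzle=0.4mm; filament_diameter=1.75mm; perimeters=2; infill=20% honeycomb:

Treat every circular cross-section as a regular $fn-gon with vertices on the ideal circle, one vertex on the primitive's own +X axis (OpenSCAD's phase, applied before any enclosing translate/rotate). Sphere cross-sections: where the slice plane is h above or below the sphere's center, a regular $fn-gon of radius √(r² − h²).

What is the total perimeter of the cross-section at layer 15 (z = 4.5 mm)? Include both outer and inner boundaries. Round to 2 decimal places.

58.10 mm

At z = 4.5 mm: the r=6 cylinder gives a regular 12-gon of circumradius 6 (constant along its height) (perimeter = 2·12·6.000·sin(180°/12) = 37.27 mm); the sphere at (-2.5, 1) does not reach this height (|z−center|=9.500 > r=7); the cube at (2, 3) is absent (z outside [11.5, 28]); the sphere at (1.5, 14.5): section is a regular 12-gon, circumradius = √(r²−h²) = √(11.5²−11²) = 3.354 (perimeter = 2·12·3.354·sin(180°/12) = 20.83 mm); Merging all regions: the 2 present regions are separate (no shared area or edge), so areas and boundary lengths simply add and each stays a separate island — boundary = 58.10 mm. Overall, the cross-section has 2 separate islands. Total boundary length (outer) = 58.10 mm.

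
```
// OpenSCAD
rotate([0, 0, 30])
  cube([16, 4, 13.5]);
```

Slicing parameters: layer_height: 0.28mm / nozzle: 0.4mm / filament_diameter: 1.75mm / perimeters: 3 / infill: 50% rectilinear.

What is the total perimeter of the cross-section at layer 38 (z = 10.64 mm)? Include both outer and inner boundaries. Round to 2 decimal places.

40.00 mm

At z = 10.64 mm: the cube (footprint 16×4) is included at this height (perimeter 40.00 mm); (whole slice rotated 30° about Z — lengths, areas and connectivity unchanged). Overall, the cross-section is a single solid region. Total boundary length (outer) = 40.00 mm.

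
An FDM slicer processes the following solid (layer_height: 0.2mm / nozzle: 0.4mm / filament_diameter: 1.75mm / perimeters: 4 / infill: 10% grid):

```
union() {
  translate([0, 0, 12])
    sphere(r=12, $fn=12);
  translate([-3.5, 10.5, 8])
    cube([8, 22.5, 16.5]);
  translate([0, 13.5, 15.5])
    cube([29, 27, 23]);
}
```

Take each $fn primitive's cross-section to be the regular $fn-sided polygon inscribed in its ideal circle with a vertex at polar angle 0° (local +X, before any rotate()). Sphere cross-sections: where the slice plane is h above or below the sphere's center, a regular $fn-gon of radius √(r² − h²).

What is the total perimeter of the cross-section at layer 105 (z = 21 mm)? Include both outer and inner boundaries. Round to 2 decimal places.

At z = 21 mm: the r=12 sphere contributes a regular 12-gon of circumradius √(12²−9²) = 7.937 (perimeter = 2·12·7.937·sin(180°/12) = 49.30 mm); the cube at (-3.5, 10.5) (footprint 8×22.5) is included at this height (perimeter 61.00 mm); the cube at (0, 13.5) is present — its section is the full 29×27 rectangle (perimeter 112.00 mm); Combining (union): the regions partially overlap (shared area 87.75 mm²), so the edge portions inside another operand are dropped and the merged outline is re-measured after clipping — boundary = 174.30 mm. Overall, the cross-section has 2 separate islands. Total boundary length (outer) = 174.30 mm.

174.30 mm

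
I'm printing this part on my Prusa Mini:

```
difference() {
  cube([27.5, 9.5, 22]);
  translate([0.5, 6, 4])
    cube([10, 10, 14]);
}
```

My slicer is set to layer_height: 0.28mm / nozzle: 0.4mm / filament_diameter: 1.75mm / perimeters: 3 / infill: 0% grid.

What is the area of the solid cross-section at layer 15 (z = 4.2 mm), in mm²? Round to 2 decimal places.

226.25 mm²

At z = 4.2 mm: the cube (footprint 27.5×9.5) is included at this height (area 261.25 mm²); the cube at (0.5, 6) (footprint 10×10) is included at this height (area 100.00 mm²); Taking the first minus the rest: starting from the 27.5×9.5 cube (261.25 mm²), the 10×10 cube at (0.5, 6) partially overlaps it — only the 35.00 mm² overlap (of its 100.00 mm²) is removed, clipping the outline — area = 226.25 mm². Overall, the cross-section is a single solid region. Net area = 226.25 mm².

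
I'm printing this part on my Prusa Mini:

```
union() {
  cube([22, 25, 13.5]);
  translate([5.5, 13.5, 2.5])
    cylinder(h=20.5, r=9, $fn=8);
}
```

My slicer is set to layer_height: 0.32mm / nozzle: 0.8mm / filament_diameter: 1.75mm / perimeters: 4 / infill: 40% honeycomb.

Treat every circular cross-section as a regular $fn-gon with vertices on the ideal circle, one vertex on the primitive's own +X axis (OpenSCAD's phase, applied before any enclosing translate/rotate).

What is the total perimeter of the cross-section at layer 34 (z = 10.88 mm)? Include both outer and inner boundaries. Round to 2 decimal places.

96.20 mm

At z = 10.88 mm: the cube (footprint 22×25) is included at this height (perimeter 94.00 mm); the r=9 cylinder at (5.5, 13.5) gives a regular 8-gon of circumradius 9 (constant along its height) (perimeter = 2·8·9.000·sin(180°/8) = 55.11 mm); Merging all regions: the regions partially overlap (shared area 201.02 mm²), so the edge portions inside another operand are dropped and the merged outline is re-measured after clipping — boundary = 96.20 mm. Overall, the cross-section is a single solid region. Total boundary length (outer) = 96.20 mm.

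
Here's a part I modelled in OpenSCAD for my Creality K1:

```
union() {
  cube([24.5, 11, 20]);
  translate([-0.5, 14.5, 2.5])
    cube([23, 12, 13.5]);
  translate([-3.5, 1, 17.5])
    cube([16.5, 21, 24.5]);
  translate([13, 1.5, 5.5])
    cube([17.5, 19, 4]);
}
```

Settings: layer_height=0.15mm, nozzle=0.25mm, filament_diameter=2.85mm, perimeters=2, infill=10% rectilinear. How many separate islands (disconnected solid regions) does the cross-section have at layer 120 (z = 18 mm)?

At z = 18 mm: the cube (footprint 24.5×11) is included at this height; the cube at (-0.5, 14.5) does not reach this height (z outside [2.5, 16]); the cube at (-3.5, 1) is present — its section is the full 16.5×21 rectangle; the cube at (13, 1.5) is absent (z outside [5.5, 9.5]); Combining (union): the regions partially overlap (shared area 130.00 mm²), so overlapping operands fuse into one piece — 1 connected region. Overall, the cross-section is a single solid region. Island count = 1.

1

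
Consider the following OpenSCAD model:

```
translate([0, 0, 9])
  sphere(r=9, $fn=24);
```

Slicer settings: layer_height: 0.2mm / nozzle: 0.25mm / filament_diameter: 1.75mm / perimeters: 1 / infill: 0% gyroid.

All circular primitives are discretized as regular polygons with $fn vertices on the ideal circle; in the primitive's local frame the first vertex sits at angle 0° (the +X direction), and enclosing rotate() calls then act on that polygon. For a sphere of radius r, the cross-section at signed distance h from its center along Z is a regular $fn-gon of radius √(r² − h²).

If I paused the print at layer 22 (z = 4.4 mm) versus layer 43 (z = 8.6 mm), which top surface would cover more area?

Layer 22 (z = 4.4): the sphere: section is a regular 24-gon, circumradius = √(r²−h²) = √(9²−4.6²) = 7.736 (area = (24/2)·7.736²·sin(360°/24) = 185.85 mm²). So its area = 185.85 mm². Layer 43 (z = 8.6): the r=9 sphere contributes a regular 24-gon of circumradius √(9²−0.4²) = 8.991 (area = (24/2)·8.991²·sin(360°/24) = 251.08 mm²). So its area = 251.08 mm². Layer 43 is larger (251.08 vs 185.85 mm²).

layer 43 (z = 8.6 mm)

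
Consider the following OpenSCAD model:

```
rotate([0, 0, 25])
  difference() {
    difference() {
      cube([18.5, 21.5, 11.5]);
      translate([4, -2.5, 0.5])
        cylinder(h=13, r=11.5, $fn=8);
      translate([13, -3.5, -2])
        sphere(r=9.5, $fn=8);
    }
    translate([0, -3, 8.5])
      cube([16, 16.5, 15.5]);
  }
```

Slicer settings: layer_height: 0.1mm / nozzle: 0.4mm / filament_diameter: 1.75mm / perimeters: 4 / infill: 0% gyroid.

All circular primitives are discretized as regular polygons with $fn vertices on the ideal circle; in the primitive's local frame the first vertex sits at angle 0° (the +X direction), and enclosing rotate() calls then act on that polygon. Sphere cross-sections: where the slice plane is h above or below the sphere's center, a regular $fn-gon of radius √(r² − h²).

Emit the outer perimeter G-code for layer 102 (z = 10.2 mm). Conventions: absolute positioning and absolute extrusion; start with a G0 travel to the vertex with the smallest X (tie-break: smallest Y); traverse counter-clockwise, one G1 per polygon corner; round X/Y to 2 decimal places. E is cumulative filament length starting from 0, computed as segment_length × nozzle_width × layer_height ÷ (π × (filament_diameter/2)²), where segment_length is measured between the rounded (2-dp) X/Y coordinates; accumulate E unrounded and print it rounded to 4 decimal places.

At z = 10.2 mm: the cube (footprint 18.5×21.5) is included at this height; the r=11.5 cylinder at (4, -2.5) gives a regular 8-gon of circumradius 11.5 (constant along its height); the sphere at (13, -3.5) is not intersected at this z (|z−center|=12.200 > r=9.5); After the difference (first − rest): starting from the 18.5×21.5 cube, the r=11.5 cylinder at (4, -2.5) partially overlaps it — only the 98.75 mm² overlap (of its 374.06 mm²) is removed, clipping the outline — 1 connected region; the cube at (0, -3) is present — its section is the full 16×16.5 rectangle; After the difference (first − rest): starting from that combined region, the 16×16.5 cube at (0, -3) partially overlaps it — only the 117.25 mm² overlap (of its 264.00 mm²) is removed, clipping the outline — 1 connected region; (whole slice rotated 25° about Z — lengths, areas and connectivity unchanged). The outline is a single polygon with 6 vertices. Extrusion per mm of travel: 0.4 × 0.1 / (π × 0.875²) = 0.016630. Accumulating E over each segment gives final E = 1.3306.

G0 X-9.09 Y19.49 Z10.20
G1 X-5.71 Y12.24 E0.1330
G1 X8.80 Y19.00 E0.3992
G1 X14.50 Y6.76 E0.6238
G1 X16.77 Y7.82 E0.6654
G1 X7.68 Y27.30 E1.0229
G1 X-9.09 Y19.49 E1.3306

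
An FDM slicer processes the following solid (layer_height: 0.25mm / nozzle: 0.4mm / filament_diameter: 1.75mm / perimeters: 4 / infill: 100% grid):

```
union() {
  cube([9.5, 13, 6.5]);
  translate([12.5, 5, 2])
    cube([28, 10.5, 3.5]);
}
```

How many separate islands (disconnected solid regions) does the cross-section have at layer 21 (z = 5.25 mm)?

2

At z = 5.25 mm: the cube is present — its section is the full 9.5×13 rectangle; the cube at (12.5, 5) is present — its section is the full 28×10.5 rectangle; Combining (union): the 2 present regions are separate (no shared area or edge), so areas and boundary lengths simply add and each stays a separate island — 2 connected regions. Overall, the cross-section has 2 separate islands. Island count = 2.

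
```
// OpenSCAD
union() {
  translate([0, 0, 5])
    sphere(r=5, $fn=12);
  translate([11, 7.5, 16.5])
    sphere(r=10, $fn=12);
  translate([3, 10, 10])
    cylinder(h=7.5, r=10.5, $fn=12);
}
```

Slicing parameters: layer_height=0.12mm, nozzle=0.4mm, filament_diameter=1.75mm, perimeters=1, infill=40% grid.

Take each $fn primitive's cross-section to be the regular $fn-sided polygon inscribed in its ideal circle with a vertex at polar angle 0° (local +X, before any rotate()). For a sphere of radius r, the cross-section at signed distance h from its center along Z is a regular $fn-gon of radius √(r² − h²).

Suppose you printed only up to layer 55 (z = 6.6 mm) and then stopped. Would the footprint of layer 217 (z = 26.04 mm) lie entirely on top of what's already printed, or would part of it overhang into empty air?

Compare the two slices. At z = 6.6: the sphere: section is a regular 12-gon, circumradius = √(r²−h²) = √(5²−1.6²) = 4.737 (area = (12/2)·4.737²·sin(360°/12) = 67.32 mm²); the sphere at (11, 7.5): section is a regular 12-gon, circumradius = √(r²−h²) = √(10²−9.9²) = 1.411 (area = (12/2)·1.411²·sin(360°/12) = 5.97 mm²); the cylinder at (3, 10) is not intersected at this z (z outside [10, 17.5]); Combining (union): the 2 present regions are separate (no shared area or edge), so areas and boundary lengths simply add and each stays a separate island — area = 73.29 mm². At z = 26.04: the sphere is absent (|z−center|=21.040 > r=5); the r=10 sphere at (11, 7.5) slices to a regular 12-gon of circumradius 2.998 (√(r²−h²) with h=9.54 from center) (area = (12/2)·2.998²·sin(360°/12) = 26.97 mm²); the cylinder at (3, 10) is not intersected at this z (z outside [10, 17.5]); Merging all regions: only the r=10 sphere at (11, 7.5) is present, so the union is just that shape — area = 26.97 mm². Checking containment: at z = 26.04 the cross-section extends beyond the z = 6.6 cross-section by about 21.00 mm².

part overhangs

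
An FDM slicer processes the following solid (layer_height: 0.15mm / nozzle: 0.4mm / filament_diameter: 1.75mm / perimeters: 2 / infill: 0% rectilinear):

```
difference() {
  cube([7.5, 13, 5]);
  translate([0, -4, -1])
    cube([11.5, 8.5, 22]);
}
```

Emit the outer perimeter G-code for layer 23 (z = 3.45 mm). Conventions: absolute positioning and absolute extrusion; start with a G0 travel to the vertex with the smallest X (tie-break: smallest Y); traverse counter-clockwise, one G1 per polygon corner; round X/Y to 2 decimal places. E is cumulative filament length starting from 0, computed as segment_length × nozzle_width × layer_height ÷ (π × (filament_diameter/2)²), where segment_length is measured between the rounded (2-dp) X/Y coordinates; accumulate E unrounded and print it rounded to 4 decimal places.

G0 X0.00 Y4.50 Z3.45
G1 X7.50 Y4.50 E0.1871
G1 X7.50 Y13.00 E0.3991
G1 X0.00 Y13.00 E0.5862
G1 X0.00 Y4.50 E0.7982

At z = 3.45 mm: the cube is present — its section is the full 7.5×13 rectangle; the cube at (0, -4) is present — its section is the full 11.5×8.5 rectangle; Subtracting the remaining from the first: starting from the 7.5×13 cube, the 11.5×8.5 cube at (0, -4) partially overlaps it — only the 33.75 mm² overlap (of its 97.75 mm²) is removed, clipping the outline — 1 connected region. The outline is a single polygon with 4 vertices. Extrusion per mm of travel: 0.4 × 0.15 / (π × 0.875²) = 0.024945. Accumulating E over each segment gives final E = 0.7982.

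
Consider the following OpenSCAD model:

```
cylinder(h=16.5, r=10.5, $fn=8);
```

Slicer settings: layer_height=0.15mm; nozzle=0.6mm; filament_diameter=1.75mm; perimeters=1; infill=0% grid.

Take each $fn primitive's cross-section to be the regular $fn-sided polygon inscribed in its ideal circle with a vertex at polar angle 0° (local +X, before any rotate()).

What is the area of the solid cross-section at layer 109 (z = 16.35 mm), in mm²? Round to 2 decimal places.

311.83 mm²

At z = 16.35 mm: the cylinder: section is a regular 8-gon, circumradius r=10.5 (area = (8/2)·10.500²·sin(360°/8) = 311.83 mm²). Overall, the cross-section is a single solid region. Net area = 311.83 mm².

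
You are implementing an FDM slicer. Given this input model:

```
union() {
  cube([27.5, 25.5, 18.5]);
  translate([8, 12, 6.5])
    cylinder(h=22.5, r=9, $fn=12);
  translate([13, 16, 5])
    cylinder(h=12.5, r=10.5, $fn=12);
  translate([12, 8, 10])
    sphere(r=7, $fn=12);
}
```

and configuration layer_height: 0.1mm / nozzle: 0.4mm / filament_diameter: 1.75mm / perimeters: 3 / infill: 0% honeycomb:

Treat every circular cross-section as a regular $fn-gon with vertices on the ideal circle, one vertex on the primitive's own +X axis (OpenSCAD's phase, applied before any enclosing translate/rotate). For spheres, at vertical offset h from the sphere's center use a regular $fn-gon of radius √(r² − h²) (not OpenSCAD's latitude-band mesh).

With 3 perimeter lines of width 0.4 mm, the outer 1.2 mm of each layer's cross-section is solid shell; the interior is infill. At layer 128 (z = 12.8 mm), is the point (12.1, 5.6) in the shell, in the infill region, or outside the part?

At z = 12.8 mm: the cube is present — its section is the full 27.5×25.5 rectangle; the r=9 cylinder at (8, 12) gives a regular 12-gon of circumradius 9 (constant along its height); the r=10.5 cylinder at (13, 16) contributes a regular 12-gon of circumradius 10.5; the sphere at (12, 8): section is a regular 12-gon, circumradius = √(r²−h²) = √(7²−2.8²) = 6.416; Merging all regions: the regions partially overlap (shared area 689.77 mm²), so overlapping operands fuse into one piece — 1 connected region. Overall, the cross-section is a single solid region. The nearest boundary edge runs (27.50, 0.00)→(0.00, 0.00); distance from the point to it = 5.60 mm. The point is inside the cross-section and 5.60 mm from the nearest boundary — more than the 1.2 mm shell width (3 × 0.4), so it's in the infill interior.

infill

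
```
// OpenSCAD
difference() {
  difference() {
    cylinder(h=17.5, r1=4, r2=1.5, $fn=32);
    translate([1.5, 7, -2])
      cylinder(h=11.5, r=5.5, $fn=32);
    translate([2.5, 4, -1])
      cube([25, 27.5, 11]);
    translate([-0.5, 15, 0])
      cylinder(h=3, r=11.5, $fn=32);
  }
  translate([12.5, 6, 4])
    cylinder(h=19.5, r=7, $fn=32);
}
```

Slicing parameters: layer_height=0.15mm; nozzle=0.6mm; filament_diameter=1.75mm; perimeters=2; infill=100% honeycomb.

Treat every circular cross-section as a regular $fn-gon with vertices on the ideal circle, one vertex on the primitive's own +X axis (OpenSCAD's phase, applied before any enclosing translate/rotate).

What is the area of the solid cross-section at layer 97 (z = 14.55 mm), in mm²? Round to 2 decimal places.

At z = 14.55 mm: the cone (r1=4→r2=1.5) has section circumradius 1.921 here — a regular 32-gon (area = (32/2)·1.921²·sin(360°/32) = 11.52 mm²); the cylinder at (1.5, 7) does not reach this height (z outside [-2, 9.5]); the cube at (2.5, 4) does not reach this height (z outside [-1, 10]); the cylinder at (-0.5, 15) is absent (z outside [0, 3]); Taking the first minus the rest: none of the subtracted shapes is present at this height, so the cone is unchanged — area = 11.52 mm²; the cylinder at (12.5, 6): section is a regular 32-gon, circumradius r=7 (area = (32/2)·7.000²·sin(360°/32) = 152.95 mm²); After the difference (first − rest): starting from that combined region (11.52 mm²), the r=7 cylinder at (12.5, 6) misses the remaining region (no effect) — area = 11.52 mm². Overall, the cross-section is a single solid region. Net area = 11.52 mm².

11.52 mm²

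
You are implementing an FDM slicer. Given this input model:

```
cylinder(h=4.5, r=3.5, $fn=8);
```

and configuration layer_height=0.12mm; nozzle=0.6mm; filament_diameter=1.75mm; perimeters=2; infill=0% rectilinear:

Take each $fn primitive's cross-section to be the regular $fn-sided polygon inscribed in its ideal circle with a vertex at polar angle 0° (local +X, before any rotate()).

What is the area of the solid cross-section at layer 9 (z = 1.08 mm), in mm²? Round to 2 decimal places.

34.65 mm²

At z = 1.08 mm: the r=3.5 cylinder contributes a regular 8-gon of circumradius 3.5 (area = (8/2)·3.500²·sin(360°/8) = 34.65 mm²). Overall, the cross-section is a single solid region. Net area = 34.65 mm².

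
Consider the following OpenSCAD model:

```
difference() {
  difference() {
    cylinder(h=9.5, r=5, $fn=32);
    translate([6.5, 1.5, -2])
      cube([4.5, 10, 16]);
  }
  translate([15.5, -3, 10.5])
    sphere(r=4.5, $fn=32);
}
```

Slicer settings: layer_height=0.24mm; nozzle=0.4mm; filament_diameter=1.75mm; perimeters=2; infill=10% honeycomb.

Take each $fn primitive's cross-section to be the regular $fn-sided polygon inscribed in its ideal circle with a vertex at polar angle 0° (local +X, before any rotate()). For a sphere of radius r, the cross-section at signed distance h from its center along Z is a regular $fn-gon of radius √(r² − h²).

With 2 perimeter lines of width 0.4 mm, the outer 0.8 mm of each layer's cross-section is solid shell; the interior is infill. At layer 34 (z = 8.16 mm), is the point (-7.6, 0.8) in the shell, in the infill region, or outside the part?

At z = 8.16 mm: the cylinder: section is a regular 32-gon, circumradius r=5; the cube at (6.5, 1.5) (footprint 4.5×10) is included at this height; After the difference (first − rest): starting from the r=5 cylinder, the 4.5×10 cube at (6.5, 1.5) misses the remaining region (no effect) — 1 connected region; the r=4.5 sphere at (15.5, -3) contributes a regular 32-gon of circumradius √(4.5²−2.34²) = 3.844; Taking the first minus the rest: starting from that combined region, the r=4.5 sphere at (15.5, -3) misses the remaining region (no effect) — 1 connected region. Overall, the cross-section is a single solid region. The nearest boundary edge runs (-5.00, 0.00)→(-4.90, 0.98); distance from the point to it = 2.67 mm. The point is not inside any of the regions above, so it lies outside the cross-section (2.67 mm from the nearest boundary).

outside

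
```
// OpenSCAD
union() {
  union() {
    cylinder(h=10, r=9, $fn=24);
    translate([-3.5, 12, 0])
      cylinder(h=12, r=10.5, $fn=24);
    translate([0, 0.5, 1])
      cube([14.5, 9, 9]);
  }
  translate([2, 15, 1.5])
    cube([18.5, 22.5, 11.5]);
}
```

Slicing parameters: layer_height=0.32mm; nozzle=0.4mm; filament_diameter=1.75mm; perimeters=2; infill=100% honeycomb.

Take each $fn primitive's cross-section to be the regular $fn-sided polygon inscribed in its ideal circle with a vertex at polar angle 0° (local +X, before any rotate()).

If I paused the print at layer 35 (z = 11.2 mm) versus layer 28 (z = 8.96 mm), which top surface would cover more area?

Layer 35 (z = 11.2): the cylinder is absent (z outside [0, 10]); the cylinder at (-3.5, 12): section is a regular 24-gon, circumradius r=10.5 (area = (24/2)·10.500²·sin(360°/24) = 342.42 mm²); the cube at (0, 0.5) is absent (z outside [1, 10]); Merging all regions: only the r=10.5 cylinder at (-3.5, 12) is present, so the union is just that shape — area = 342.42 mm²; the 18.5×22.5 cube at (2, 15) contributes its full rectangle (area 416.25 mm²); Merging all regions: the regions partially overlap — summed areas 758.67 mm² minus the doubly-counted overlap 16.55 mm² gives 742.11 mm² — area = 742.11 mm². So its area = 742.11 mm². Layer 28 (z = 8.96): the r=9 cylinder contributes a regular 24-gon of circumradius 9 (area = (24/2)·9.000²·sin(360°/24) = 251.57 mm²); the r=10.5 cylinder at (-3.5, 12) gives a regular 24-gon of circumradius 10.5 (constant along its height) (area = (24/2)·10.500²·sin(360°/24) = 342.42 mm²); the cube at (0, 0.5) (footprint 14.5×9) is included at this height (area 130.50 mm²); Combining (union): the regions partially overlap — summed areas 724.49 mm² minus the doubly-counted overlap 137.08 mm² gives 587.41 mm² — area = 587.41 mm²; the 18.5×22.5 cube at (2, 15) contributes its full rectangle (area 416.25 mm²); Merging all regions: the regions partially overlap — summed areas 1003.66 mm² minus the doubly-counted overlap 16.55 mm² gives 987.10 mm² — area = 987.10 mm². So its area = 987.10 mm². Layer 28 is larger (987.10 vs 742.11 mm²).

layer 28 (z = 8.96 mm)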